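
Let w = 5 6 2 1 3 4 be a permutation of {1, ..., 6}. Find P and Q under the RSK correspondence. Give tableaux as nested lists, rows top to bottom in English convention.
Insert each entry of the permutation into P by Schensted row insertion, recording in Q the position of each new cell.

Insert 5: appended to row 1. P = [[5]].
Insert 6: appended to row 1. P = [[5, 6]].
Insert 2: 2 bumps 5 from row 1; 5 starts row 2. P = [[2, 6], [5]].
Insert 1: 1 bumps 2 from row 1; 2 bumps 5 from row 2; 5 starts row 3. P = [[1, 6], [2], [5]].
Insert 3: 3 bumps 6 from row 1; 6 appends to row 2. P = [[1, 3], [2, 6], [5]].
Insert 4: appended to row 1. P = [[1, 3, 4], [2, 6], [5]].

So P = [[1, 3, 4], [2, 6], [5]], Q = [[1, 2, 6], [3, 5], [4]].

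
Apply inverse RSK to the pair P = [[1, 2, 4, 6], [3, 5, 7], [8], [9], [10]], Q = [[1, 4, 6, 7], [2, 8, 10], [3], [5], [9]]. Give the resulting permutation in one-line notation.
Reverse the RSK construction: for i from n down to 1, find the cell of Q containing i, remove the entry at that cell from P, and reverse-bump it up through P; the value ejected from row 1 is w(i).

Step i=10: Q has 10 at row 2, column 3; remove 7 from row 2 of P and reverse-bump: 7 enters row 1 and ejects 6. So w(10) = 6. P is now [[1, 2, 4, 7], [3, 5], [8], [9], [10]].
Step i=9: Q has 9 at row 5, column 1; remove 10 from row 5 of P and reverse-bump: 10 enters row 4 and ejects 9; 9 enters row 3 and ejects 8; 8 enters row 2 and ejects 5; 5 enters row 1 and ejects 4. So w(9) = 4. P is now [[1, 2, 5, 7], [3, 8], [9], [10]].
Step i=8: Q has 8 at row 2, column 2; remove 8 from row 2 of P and reverse-bump: 8 enters row 1 and ejects 7. So w(8) = 7. P is now [[1, 2, 5, 8], [3], [9], [10]].
Step i=7: Q has 7 at row 1, column 4; remove that cell from P, ejecting 8. So w(7) = 8. P is now [[1, 2, 5], [3], [9], [10]].
Step i=6: Q has 6 at row 1, column 3; remove that cell from P, ejecting 5. So w(6) = 5. P is now [[1, 2], [3], [9], [10]].
Step i=5: Q has 5 at row 4, column 1; remove 10 from row 4 of P and reverse-bump: 10 enters row 3 and ejects 9; 9 enters row 2 and ejects 3; 3 enters row 1 and ejects 2. So w(5) = 2. P is now [[1, 3], [9], [10]].
Step i=4: Q has 4 at row 1, column 2; remove that cell from P, ejecting 3. So w(4) = 3. P is now [[1], [9], [10]].
Step i=3: Q has 3 at row 3, column 1; remove 10 from row 3 of P and reverse-bump: 10 enters row 2 and ejects 9; 9 enters row 1 and ejects 1. So w(3) = 1. P is now [[9], [10]].
Step i=2: Q has 2 at row 2, column 1; remove 10 from row 2 of P and reverse-bump: 10 enters row 1 and ejects 9. So w(2) = 9. P is now [[10]].
Step i=1: Q has 1 at row 1, column 1; remove that cell from P, ejecting 10. So w(1) = 10. P is now [].

So w = 10 9 1 3 2 5 8 7 4 6.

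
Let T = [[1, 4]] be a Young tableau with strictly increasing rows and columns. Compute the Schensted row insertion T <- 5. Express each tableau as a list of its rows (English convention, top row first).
[[1, 4, 5]]

5 is larger than every entry of row 1, so it is appended to row 1. The new tableau is [[1, 4, 5]].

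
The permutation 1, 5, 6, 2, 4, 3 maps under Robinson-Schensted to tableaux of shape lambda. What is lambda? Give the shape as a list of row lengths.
[3, 2, 1]

RSK row insertion gives P = [[1, 2, 3], [4, 6], [5]], which has shape [3, 2, 1].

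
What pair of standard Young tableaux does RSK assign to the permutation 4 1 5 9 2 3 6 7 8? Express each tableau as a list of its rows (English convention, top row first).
P = [[1, 2, 3, 6, 7, 8], [4, 5, 9]], Q = [[1, 3, 4, 7, 8, 9], [2, 5, 6]]

Insert each entry of the permutation into P by Schensted row insertion, recording in Q the position of each new cell.

Insert 4: appended to row 1. P = [[4]].
Insert 1: 1 bumps 4 from row 1; 4 starts row 2. P = [[1], [4]].
Insert 5: appended to row 1. P = [[1, 5], [4]].
Insert 9: appended to row 1. P = [[1, 5, 9], [4]].
Insert 2: 2 bumps 5 from row 1; 5 appends to row 2. P = [[1, 2, 9], [4, 5]].
Insert 3: 3 bumps 9 from row 1; 9 appends to row 2. P = [[1, 2, 3], [4, 5, 9]].
Insert 6: appended to row 1. P = [[1, 2, 3, 6], [4, 5, 9]].
Insert 7: appended to row 1. P = [[1, 2, 3, 6, 7], [4, 5, 9]].
Insert 8: appended to row 1. P = [[1, 2, 3, 6, 7, 8], [4, 5, 9]].

So P = [[1, 2, 3, 6, 7, 8], [4, 5, 9]], Q = [[1, 3, 4, 7, 8, 9], [2, 5, 6]].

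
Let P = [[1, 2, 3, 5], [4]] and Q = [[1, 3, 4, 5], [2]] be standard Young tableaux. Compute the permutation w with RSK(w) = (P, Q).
4 1 2 3 5

Reverse RSK: for i = n, n-1, ..., 1, locate i in Q, remove the corresponding corner cell from P, and reverse-bump its entry up through P; the value ejected from row 1 is w(i).

So w = 4 1 2 3 5.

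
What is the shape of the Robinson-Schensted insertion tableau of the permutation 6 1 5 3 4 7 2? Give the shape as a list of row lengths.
[4, 1, 1, 1]

Row-insert each entry into an empty tableau.

After inserting 6: P = [[6]].
After inserting 1: P = [[1], [6]].
After inserting 5: P = [[1, 5], [6]].
After inserting 3: P = [[1, 3], [5], [6]].
After inserting 4: P = [[1, 3, 4], [5], [6]].
After inserting 7: P = [[1, 3, 4, 7], [5], [6]].
After inserting 2: P = [[1, 2, 4, 7], [3], [5], [6]].

The final insertion tableau P = [[1, 2, 4, 7], [3], [5], [6]] has shape [4, 1, 1, 1].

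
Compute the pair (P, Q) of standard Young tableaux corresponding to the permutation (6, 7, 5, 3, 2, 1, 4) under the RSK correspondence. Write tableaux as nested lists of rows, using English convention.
Insert each entry of the permutation into P by Schensted row insertion, recording in Q the position of each new cell.

Insert 6: appended to row 1. P = [[6]].
Insert 7: appended to row 1. P = [[6, 7]].
Insert 5: 5 bumps 6 from row 1; 6 starts row 2. P = [[5, 7], [6]].
Insert 3: 3 bumps 5 from row 1; 5 bumps 6 from row 2; 6 starts row 3. P = [[3, 7], [5], [6]].
Insert 2: 2 bumps 3 from row 1; 3 bumps 5 from row 2; 5 bumps 6 from row 3; 6 starts row 4. P = [[2, 7], [3], [5], [6]].
Insert 1: 1 bumps 2 from row 1; 2 bumps 3 from row 2; 3 bumps 5 from row 3; 5 bumps 6 from row 4; 6 starts row 5. P = [[1, 7], [2], [3], [5], [6]].
Insert 4: 4 bumps 7 from row 1; 7 appends to row 2. P = [[1, 4], [2, 7], [3], [5], [6]].

So P = [[1, 4], [2, 7], [3], [5], [6]], Q = [[1, 2], [3, 7], [4], [5], [6]].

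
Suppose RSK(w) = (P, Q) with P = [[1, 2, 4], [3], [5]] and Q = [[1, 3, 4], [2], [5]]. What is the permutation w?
Reverse the RSK construction: for i from n down to 1, find the cell of Q containing i, remove the entry at that cell from P, and reverse-bump it up through P; the value ejected from row 1 is w(i).

Step i=5: Q has 5 at row 3, column 1; remove 5 from row 3 of P and reverse-bump: 5 enters row 2 and ejects 3; 3 enters row 1 and ejects 2. So w(5) = 2. P is now [[1, 3, 4], [5]].
Step i=4: Q has 4 at row 1, column 3; remove that cell from P, ejecting 4. So w(4) = 4. P is now [[1, 3], [5]].
Step i=3: Q has 3 at row 1, column 2; remove that cell from P, ejecting 3. So w(3) = 3. P is now [[1], [5]].
Step i=2: Q has 2 at row 2, column 1; remove 5 from row 2 of P and reverse-bump: 5 enters row 1 and ejects 1. So w(2) = 1. P is now [[5]].
Step i=1: Q has 1 at row 1, column 1; remove that cell from P, ejecting 5. So w(1) = 5. P is now [].

So w = 5 1 3 4 2.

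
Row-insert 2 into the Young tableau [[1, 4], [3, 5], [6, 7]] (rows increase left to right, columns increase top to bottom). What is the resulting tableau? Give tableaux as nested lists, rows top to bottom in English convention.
In row 1, 2 replaces 4 (the leftmost entry greater than 2); 4 is bumped to row 2. In row 2, 4 replaces 5 (the leftmost entry greater than 4); 5 is bumped to row 3. In row 3, 5 replaces 6 (the leftmost entry greater than 5); 6 is bumped to row 4. 6 starts a new row 4. The new tableau is [[1, 2], [3, 4], [5, 7], [6]].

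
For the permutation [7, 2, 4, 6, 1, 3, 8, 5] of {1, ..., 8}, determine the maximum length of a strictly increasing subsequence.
4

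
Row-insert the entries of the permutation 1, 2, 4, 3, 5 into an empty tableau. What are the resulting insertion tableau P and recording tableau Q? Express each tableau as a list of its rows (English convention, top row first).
P = [[1, 2, 3, 5], [4]], Q = [[1, 2, 3, 5], [4]]

Insert each entry of the permutation into P by Schensted row insertion, recording in Q the position of each new cell.

Insert 1: appended to row 1. P = [[1]].
Insert 2: appended to row 1. P = [[1, 2]].
Insert 4: appended to row 1. P = [[1, 2, 4]].
Insert 3: 3 bumps 4 from row 1; 4 starts row 2. P = [[1, 2, 3], [4]].
Insert 5: appended to row 1. P = [[1, 2, 3, 5], [4]].

So P = [[1, 2, 3, 5], [4]], Q = [[1, 2, 3, 5], [4]].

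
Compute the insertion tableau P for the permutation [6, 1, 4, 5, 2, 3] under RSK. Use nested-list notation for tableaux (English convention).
P = [[1, 2, 3], [4, 5], [6]]

Insert 6: appended to row 1. P = [[6]].
Insert 1: 1 bumps 6 from row 1; 6 starts row 2. P = [[1], [6]].
Insert 4: appended to row 1. P = [[1, 4], [6]].
Insert 5: appended to row 1. P = [[1, 4, 5], [6]].
Insert 2: 2 bumps 4 from row 1; 4 bumps 6 from row 2; 6 starts row 3. P = [[1, 2, 5], [4], [6]].
Insert 3: 3 bumps 5 from row 1; 5 appends to row 2. P = [[1, 2, 3], [4, 5], [6]].

So P = [[1, 2, 3], [4, 5], [6]].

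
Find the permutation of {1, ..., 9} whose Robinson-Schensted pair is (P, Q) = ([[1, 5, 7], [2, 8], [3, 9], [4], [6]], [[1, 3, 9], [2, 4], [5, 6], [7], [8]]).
6 4 9 8 3 5 2 1 7

Reverse the RSK construction: for i from n down to 1, find the cell of Q containing i, remove the entry at that cell from P, and reverse-bump it up through P; the value ejected from row 1 is w(i).

Step i=9: Q has 9 at row 1, column 3; remove that cell from P, ejecting 7. So w(9) = 7. P is now [[1, 5], [2, 8], [3, 9], [4], [6]].
Step i=8: Q has 8 at row 5, column 1; remove 6 from row 5 of P and reverse-bump: 6 enters row 4 and ejects 4; 4 enters row 3 and ejects 3; 3 enters row 2 and ejects 2; 2 enters row 1 and ejects 1. So w(8) = 1. P is now [[2, 5], [3, 8], [4, 9], [6]].
Step i=7: Q has 7 at row 4, column 1; remove 6 from row 4 of P and reverse-bump: 6 enters row 3 and ejects 4; 4 enters row 2 and ejects 3; 3 enters row 1 and ejects 2. So w(7) = 2. P is now [[3, 5], [4, 8], [6, 9]].
Step i=6: Q has 6 at row 3, column 2; remove 9 from row 3 of P and reverse-bump: 9 enters row 2 and ejects 8; 8 enters row 1 and ejects 5. So w(6) = 5. P is now [[3, 8], [4, 9], [6]].
Step i=5: Q has 5 at row 3, column 1; remove 6 from row 3 of P and reverse-bump: 6 enters row 2 and ejects 4; 4 enters row 1 and ejects 3. So w(5) = 3. P is now [[4, 8], [6, 9]].
Step i=4: Q has 4 at row 2, column 2; remove 9 from row 2 of P and reverse-bump: 9 enters row 1 and ejects 8. So w(4) = 8. P is now [[4, 9], [6]].
Step i=3: Q has 3 at row 1, column 2; remove that cell from P, ejecting 9. So w(3) = 9. P is now [[4], [6]].
Step i=2: Q has 2 at row 2, column 1; remove 6 from row 2 of P and reverse-bump: 6 enters row 1 and ejects 4. So w(2) = 4. P is now [[6]].
Step i=1: Q has 1 at row 1, column 1; remove that cell from P, ejecting 6. So w(1) = 6. P is now [].

So w = 6 4 9 8 3 5 2 1 7.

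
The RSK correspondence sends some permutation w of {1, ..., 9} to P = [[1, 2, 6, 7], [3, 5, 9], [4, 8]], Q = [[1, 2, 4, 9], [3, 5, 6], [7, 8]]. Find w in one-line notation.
Reverse RSK: for i = n, n-1, ..., 1, locate i in Q, remove the corresponding corner cell from P, and reverse-bump its entry up through P; the value ejected from row 1 is w(i).

So w = 4 8 3 9 5 6 1 2 7.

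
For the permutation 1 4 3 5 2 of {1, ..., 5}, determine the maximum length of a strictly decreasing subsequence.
3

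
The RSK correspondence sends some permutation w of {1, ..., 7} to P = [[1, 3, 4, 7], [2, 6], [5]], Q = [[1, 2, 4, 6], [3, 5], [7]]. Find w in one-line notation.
2 5 3 6 4 7 1

Reverse the RSK construction: for i from n down to 1, find the cell of Q containing i, remove the entry at that cell from P, and reverse-bump it up through P; the value ejected from row 1 is w(i).

Step i=7: Q has 7 at row 3, column 1; remove 5 from row 3 of P and reverse-bump: 5 enters row 2 and ejects 2; 2 enters row 1 and ejects 1. So w(7) = 1. P is now [[2, 3, 4, 7], [5, 6]].
Step i=6: Q has 6 at row 1, column 4; remove that cell from P, ejecting 7. So w(6) = 7. P is now [[2, 3, 4], [5, 6]].
Step i=5: Q has 5 at row 2, column 2; remove 6 from row 2 of P and reverse-bump: 6 enters row 1 and ejects 4. So w(5) = 4. P is now [[2, 3, 6], [5]].
Step i=4: Q has 4 at row 1, column 3; remove that cell from P, ejecting 6. So w(4) = 6. P is now [[2, 3], [5]].
Step i=3: Q has 3 at row 2, column 1; remove 5 from row 2 of P and reverse-bump: 5 enters row 1 and ejects 3. So w(3) = 3. P is now [[2, 5]].
Step i=2: Q has 2 at row 1, column 2; remove that cell from P, ejecting 5. So w(2) = 5. P is now [[2]].
Step i=1: Q has 1 at row 1, column 1; remove that cell from P, ejecting 2. So w(1) = 2. P is now [].

So w = 2 5 3 6 4 7 1.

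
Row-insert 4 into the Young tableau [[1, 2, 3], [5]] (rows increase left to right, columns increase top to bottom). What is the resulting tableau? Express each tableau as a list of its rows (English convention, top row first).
[[1, 2, 3, 4], [5]]

4 is larger than every entry of row 1, so it is appended to row 1. The new tableau is [[1, 2, 3, 4], [5]].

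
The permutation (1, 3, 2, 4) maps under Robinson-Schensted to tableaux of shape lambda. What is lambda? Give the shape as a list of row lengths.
[3, 1]

Row-insert each entry into an empty tableau.

After inserting 1: P = [[1]].
After inserting 3: P = [[1, 3]].
After inserting 2: P = [[1, 2], [3]].
After inserting 4: P = [[1, 2, 4], [3]].

The final insertion tableau P = [[1, 2, 4], [3]] has shape [3, 1].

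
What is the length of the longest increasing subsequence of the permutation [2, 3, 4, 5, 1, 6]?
5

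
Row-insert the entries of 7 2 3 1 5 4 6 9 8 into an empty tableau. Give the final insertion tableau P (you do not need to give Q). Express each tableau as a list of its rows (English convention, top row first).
P = [[1, 3, 4, 6, 8], [2, 5, 9], [7]]

Insert 7: appended to row 1. P = [[7]].
Insert 2: 2 bumps 7 from row 1; 7 starts row 2. P = [[2], [7]].
Insert 3: appended to row 1. P = [[2, 3], [7]].
Insert 1: 1 bumps 2 from row 1; 2 bumps 7 from row 2; 7 starts row 3. P = [[1, 3], [2], [7]].
Insert 5: appended to row 1. P = [[1, 3, 5], [2], [7]].
Insert 4: 4 bumps 5 from row 1; 5 appends to row 2. P = [[1, 3, 4], [2, 5], [7]].
Insert 6: appended to row 1. P = [[1, 3, 4, 6], [2, 5], [7]].
Insert 9: appended to row 1. P = [[1, 3, 4, 6, 9], [2, 5], [7]].
Insert 8: 8 bumps 9 from row 1; 9 appends to row 2. P = [[1, 3, 4, 6, 8], [2, 5, 9], [7]].

So P = [[1, 3, 4, 6, 8], [2, 5, 9], [7]].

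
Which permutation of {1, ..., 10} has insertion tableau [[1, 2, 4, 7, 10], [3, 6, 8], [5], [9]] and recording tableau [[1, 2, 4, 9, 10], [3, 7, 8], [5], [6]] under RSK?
5 9 6 8 3 1 2 4 7 10

Reverse RSK: for i = n, n-1, ..., 1, locate i in Q, remove the corresponding corner cell from P, and reverse-bump its entry up through P; the value ejected from row 1 is w(i).

So w = 5 9 6 8 3 1 2 4 7 10.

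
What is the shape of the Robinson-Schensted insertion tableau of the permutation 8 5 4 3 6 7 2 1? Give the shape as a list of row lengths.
[3, 1, 1, 1, 1, 1]

Row-insert each entry into an empty tableau.

After inserting 8: P = [[8]].
After inserting 5: P = [[5], [8]].
After inserting 4: P = [[4], [5], [8]].
After inserting 3: P = [[3], [4], [5], [8]].
After inserting 6: P = [[3, 6], [4], [5], [8]].
After inserting 7: P = [[3, 6, 7], [4], [5], [8]].
After inserting 2: P = [[2, 6, 7], [3], [4], [5], [8]].
After inserting 1: P = [[1, 6, 7], [2], [3], [4], [5], [8]].

The final insertion tableau P = [[1, 6, 7], [2], [3], [4], [5], [8]] has shape [3, 1, 1, 1, 1, 1].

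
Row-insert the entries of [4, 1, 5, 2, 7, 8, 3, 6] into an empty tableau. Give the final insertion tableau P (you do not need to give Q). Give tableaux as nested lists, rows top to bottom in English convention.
P = [[1, 2, 3, 6], [4, 5, 7, 8]]

Insert 4: appended to row 1. P = [[4]].
Insert 1: 1 bumps 4 from row 1; 4 starts row 2. P = [[1], [4]].
Insert 5: appended to row 1. P = [[1, 5], [4]].
Insert 2: 2 bumps 5 from row 1; 5 appends to row 2. P = [[1, 2], [4, 5]].
Insert 7: appended to row 1. P = [[1, 2, 7], [4, 5]].
Insert 8: appended to row 1. P = [[1, 2, 7, 8], [4, 5]].
Insert 3: 3 bumps 7 from row 1; 7 appends to row 2. P = [[1, 2, 3, 8], [4, 5, 7]].
Insert 6: 6 bumps 8 from row 1; 8 appends to row 2. P = [[1, 2, 3, 6], [4, 5, 7, 8]].

So P = [[1, 2, 3, 6], [4, 5, 7, 8]].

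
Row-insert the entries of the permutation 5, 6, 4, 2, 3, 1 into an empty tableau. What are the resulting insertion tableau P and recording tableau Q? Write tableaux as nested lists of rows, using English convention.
P = [[1, 3], [2, 6], [4], [5]], Q = [[1, 2], [3, 5], [4], [6]]

Insert each entry of the permutation into P by Schensted row insertion, recording in Q the position of each new cell.

Insert 5: appended to row 1. P = [[5]].
Insert 6: appended to row 1. P = [[5, 6]].
Insert 4: 4 bumps 5 from row 1; 5 starts row 2. P = [[4, 6], [5]].
Insert 2: 2 bumps 4 from row 1; 4 bumps 5 from row 2; 5 starts row 3. P = [[2, 6], [4], [5]].
Insert 3: 3 bumps 6 from row 1; 6 appends to row 2. P = [[2, 3], [4, 6], [5]].
Insert 1: 1 bumps 2 from row 1; 2 bumps 4 from row 2; 4 bumps 5 from row 3; 5 starts row 4. P = [[1, 3], [2, 6], [4], [5]].

So P = [[1, 3], [2, 6], [4], [5]], Q = [[1, 2], [3, 5], [4], [6]].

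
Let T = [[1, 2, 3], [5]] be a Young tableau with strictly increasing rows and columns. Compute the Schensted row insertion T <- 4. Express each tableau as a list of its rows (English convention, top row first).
[[1, 2, 3, 4], [5]]

4 is larger than every entry of row 1, so it is appended to row 1. The new tableau is [[1, 2, 3, 4], [5]].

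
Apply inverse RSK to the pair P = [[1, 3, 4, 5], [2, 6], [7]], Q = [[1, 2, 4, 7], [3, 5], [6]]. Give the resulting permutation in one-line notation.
2 3 1 7 6 4 5

Reverse the RSK construction: for i from n down to 1, find the cell of Q containing i, remove the entry at that cell from P, and reverse-bump it up through P; the value ejected from row 1 is w(i).

Step i=7: Q has 7 at row 1, column 4; remove that cell from P, ejecting 5. So w(7) = 5. P is now [[1, 3, 4], [2, 6], [7]].
Step i=6: Q has 6 at row 3, column 1; remove 7 from row 3 of P and reverse-bump: 7 enters row 2 and ejects 6; 6 enters row 1 and ejects 4. So w(6) = 4. P is now [[1, 3, 6], [2, 7]].
Step i=5: Q has 5 at row 2, column 2; remove 7 from row 2 of P and reverse-bump: 7 enters row 1 and ejects 6. So w(5) = 6. P is now [[1, 3, 7], [2]].
Step i=4: Q has 4 at row 1, column 3; remove that cell from P, ejecting 7. So w(4) = 7. P is now [[1, 3], [2]].
Step i=3: Q has 3 at row 2, column 1; remove 2 from row 2 of P and reverse-bump: 2 enters row 1 and ejects 1. So w(3) = 1. P is now [[2, 3]].
Step i=2: Q has 2 at row 1, column 2; remove that cell from P, ejecting 3. So w(2) = 3. P is now [[2]].
Step i=1: Q has 1 at row 1, column 1; remove that cell from P, ejecting 2. So w(1) = 2. P is now [].

So w = 2 3 1 7 6 4 5.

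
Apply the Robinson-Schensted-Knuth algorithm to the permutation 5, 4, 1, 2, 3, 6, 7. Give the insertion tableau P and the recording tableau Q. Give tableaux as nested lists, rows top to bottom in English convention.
P = [[1, 2, 3, 6, 7], [4], [5]], Q = [[1, 4, 5, 6, 7], [2], [3]]

Insert each entry of the permutation into P by Schensted row insertion, recording in Q the position of each new cell.

Insert 5: appended to row 1. P = [[5]].
Insert 4: 4 bumps 5 from row 1; 5 starts row 2. P = [[4], [5]].
Insert 1: 1 bumps 4 from row 1; 4 bumps 5 from row 2; 5 starts row 3. P = [[1], [4], [5]].
Insert 2: appended to row 1. P = [[1, 2], [4], [5]].
Insert 3: appended to row 1. P = [[1, 2, 3], [4], [5]].
Insert 6: appended to row 1. P = [[1, 2, 3, 6], [4], [5]].
Insert 7: appended to row 1. P = [[1, 2, 3, 6, 7], [4], [5]].

So P = [[1, 2, 3, 6, 7], [4], [5]], Q = [[1, 4, 5, 6, 7], [2], [3]].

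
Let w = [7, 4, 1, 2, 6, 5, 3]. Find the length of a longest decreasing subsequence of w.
4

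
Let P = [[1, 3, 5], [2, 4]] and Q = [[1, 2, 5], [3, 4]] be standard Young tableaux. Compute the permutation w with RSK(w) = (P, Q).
Reverse the RSK construction: for i from n down to 1, find the cell of Q containing i, remove the entry at that cell from P, and reverse-bump it up through P; the value ejected from row 1 is w(i).

Step i=5: Q has 5 at row 1, column 3; remove that cell from P, ejecting 5. So w(5) = 5. P is now [[1, 3], [2, 4]].
Step i=4: Q has 4 at row 2, column 2; remove 4 from row 2 of P and reverse-bump: 4 enters row 1 and ejects 3. So w(4) = 3. P is now [[1, 4], [2]].
Step i=3: Q has 3 at row 2, column 1; remove 2 from row 2 of P and reverse-bump: 2 enters row 1 and ejects 1. So w(3) = 1. P is now [[2, 4]].
Step i=2: Q has 2 at row 1, column 2; remove that cell from P, ejecting 4. So w(2) = 4. P is now [[2]].
Step i=1: Q has 1 at row 1, column 1; remove that cell from P, ejecting 2. So w(1) = 2. P is now [].

So w = 2 4 1 3 5.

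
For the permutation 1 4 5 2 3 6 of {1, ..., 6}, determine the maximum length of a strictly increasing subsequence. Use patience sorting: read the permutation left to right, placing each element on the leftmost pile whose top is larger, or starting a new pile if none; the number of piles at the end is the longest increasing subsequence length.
1: new pile. tops = [1]
4: new pile. tops = [1, 4]
5: new pile. tops = [1, 4, 5]
2: onto pile 2 (replacing 4). tops = [1, 2, 5]
3: onto pile 3 (replacing 5). tops = [1, 2, 3]
6: new pile. tops = [1, 2, 3, 6]

4 piles, so the longest increasing subsequence has length 4.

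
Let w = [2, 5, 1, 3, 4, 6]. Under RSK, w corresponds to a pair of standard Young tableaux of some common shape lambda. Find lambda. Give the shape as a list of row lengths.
RSK row insertion gives P = [[1, 3, 4, 6], [2, 5]], which has shape [4, 2].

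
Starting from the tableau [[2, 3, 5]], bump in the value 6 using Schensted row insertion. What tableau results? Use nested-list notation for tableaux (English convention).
6 is larger than every entry of row 1, so it is appended to row 1. The new tableau is [[2, 3, 5, 6]].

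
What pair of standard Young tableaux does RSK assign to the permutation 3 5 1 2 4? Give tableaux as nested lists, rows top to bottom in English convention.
P = [[1, 2, 4], [3, 5]], Q = [[1, 2, 5], [3, 4]]

Insert each entry of the permutation into P by Schensted row insertion, recording in Q the position of each new cell.

Insert 3: appended to row 1. P = [[3]].
Insert 5: appended to row 1. P = [[3, 5]].
Insert 1: 1 bumps 3 from row 1; 3 starts row 2. P = [[1, 5], [3]].
Insert 2: 2 bumps 5 from row 1; 5 appends to row 2. P = [[1, 2], [3, 5]].
Insert 4: appended to row 1. P = [[1, 2, 4], [3, 5]].

So P = [[1, 2, 4], [3, 5]], Q = [[1, 2, 5], [3, 4]].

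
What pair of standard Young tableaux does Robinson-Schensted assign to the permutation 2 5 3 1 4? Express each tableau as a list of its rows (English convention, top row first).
Insert each entry of the permutation into P by Schensted row insertion, recording in Q the position of each new cell.

Insert 2: appended to row 1. P = [[2]], Q = [[1]].
Insert 5: appended to row 1. P = [[2, 5]], Q = [[1, 2]].
Insert 3: 3 bumps 5 from row 1; 5 starts row 2. P = [[2, 3], [5]], Q = [[1, 2], [3]].
Insert 1: 1 bumps 2 from row 1; 2 bumps 5 from row 2; 5 starts row 3. P = [[1, 3], [2], [5]], Q = [[1, 2], [3], [4]].
Insert 4: appended to row 1. P = [[1, 3, 4], [2], [5]], Q = [[1, 2, 5], [3], [4]].

So P = [[1, 3, 4], [2], [5]], Q = [[1, 2, 5], [3], [4]].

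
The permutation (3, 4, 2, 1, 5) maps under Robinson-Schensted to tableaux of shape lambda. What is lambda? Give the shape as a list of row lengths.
[3, 1, 1]

Row-insert each entry into an empty tableau.

After inserting 3: P = [[3]].
After inserting 4: P = [[3, 4]].
After inserting 2: P = [[2, 4], [3]].
After inserting 1: P = [[1, 4], [2], [3]].
After inserting 5: P = [[1, 4, 5], [2], [3]].

The final insertion tableau P = [[1, 4, 5], [2], [3]] has shape [3, 1, 1].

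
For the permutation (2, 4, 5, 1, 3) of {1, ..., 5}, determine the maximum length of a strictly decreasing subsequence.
2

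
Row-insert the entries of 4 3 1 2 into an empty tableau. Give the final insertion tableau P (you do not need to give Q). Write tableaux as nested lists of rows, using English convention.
P = [[1, 2], [3], [4]]

Insert 4: appended to row 1. P = [[4]].
Insert 3: 3 bumps 4 from row 1; 4 starts row 2. P = [[3], [4]].
Insert 1: 1 bumps 3 from row 1; 3 bumps 4 from row 2; 4 starts row 3. P = [[1], [3], [4]].
Insert 2: appended to row 1. P = [[1, 2], [3], [4]].

So P = [[1, 2], [3], [4]].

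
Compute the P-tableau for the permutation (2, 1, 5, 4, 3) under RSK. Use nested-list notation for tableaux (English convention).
P = [[1, 3], [2, 4], [5]]

After inserting 2: P = [[2]].
After inserting 1: P = [[1], [2]].
After inserting 5: P = [[1, 5], [2]].
After inserting 4: P = [[1, 4], [2, 5]].
After inserting 3: P = [[1, 3], [2, 4], [5]].

So P = [[1, 3], [2, 4], [5]].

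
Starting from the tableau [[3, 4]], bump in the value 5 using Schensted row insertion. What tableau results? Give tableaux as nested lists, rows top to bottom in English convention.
[[3, 4, 5]]

5 is larger than every entry of row 1, so it is appended to row 1. The new tableau is [[3, 4, 5]].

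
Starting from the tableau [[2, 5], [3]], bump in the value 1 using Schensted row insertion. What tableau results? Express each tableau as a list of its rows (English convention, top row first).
In row 1, 1 replaces 2 (the leftmost entry greater than 1); 2 is bumped to row 2. In row 2, 2 replaces 3 (the leftmost entry greater than 2); 3 is bumped to row 3. 3 starts a new row 3. The new tableau is [[1, 5], [2], [3]].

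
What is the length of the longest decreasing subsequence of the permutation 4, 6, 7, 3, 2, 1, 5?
4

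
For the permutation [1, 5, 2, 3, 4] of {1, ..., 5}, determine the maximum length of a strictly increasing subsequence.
4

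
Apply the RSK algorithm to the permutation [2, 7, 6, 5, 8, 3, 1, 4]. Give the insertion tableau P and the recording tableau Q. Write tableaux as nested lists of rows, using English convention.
Insert each entry of the permutation into P by Schensted row insertion, recording in Q the position of each new cell.

Insert 2: appended to row 1. P = [[2]], Q = [[1]].
Insert 7: appended to row 1. P = [[2, 7]], Q = [[1, 2]].
Insert 6: 6 bumps 7 from row 1; 7 starts row 2. P = [[2, 6], [7]], Q = [[1, 2], [3]].
Insert 5: 5 bumps 6 from row 1; 6 bumps 7 from row 2; 7 starts row 3. P = [[2, 5], [6], [7]], Q = [[1, 2], [3], [4]].
Insert 8: appended to row 1. P = [[2, 5, 8], [6], [7]], Q = [[1, 2, 5], [3], [4]].
Insert 3: 3 bumps 5 from row 1; 5 bumps 6 from row 2; 6 bumps 7 from row 3; 7 starts row 4. P = [[2, 3, 8], [5], [6], [7]], Q = [[1, 2, 5], [3], [4], [6]].
Insert 1: 1 bumps 2 from row 1; 2 bumps 5 from row 2; 5 bumps 6 from row 3; 6 bumps 7 from row 4; 7 starts row 5. P = [[1, 3, 8], [2], [5], [6], [7]], Q = [[1, 2, 5], [3], [4], [6], [7]].
Insert 4: 4 bumps 8 from row 1; 8 appends to row 2. P = [[1, 3, 4], [2, 8], [5], [6], [7]], Q = [[1, 2, 5], [3, 8], [4], [6], [7]].

So P = [[1, 3, 4], [2, 8], [5], [6], [7]], Q = [[1, 2, 5], [3, 8], [4], [6], [7]].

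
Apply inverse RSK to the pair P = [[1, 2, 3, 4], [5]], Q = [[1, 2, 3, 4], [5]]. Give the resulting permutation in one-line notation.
Reverse the RSK construction: for i from n down to 1, find the cell of Q containing i, remove the entry at that cell from P, and reverse-bump it up through P; the value ejected from row 1 is w(i).

Step i=5: Q has 5 at row 2, column 1; remove 5 from row 2 of P and reverse-bump: 5 enters row 1 and ejects 4. So w(5) = 4. P is now [[1, 2, 3, 5]].
Step i=4: Q has 4 at row 1, column 4; remove that cell from P, ejecting 5. So w(4) = 5. P is now [[1, 2, 3]].
Step i=3: Q has 3 at row 1, column 3; remove that cell from P, ejecting 3. So w(3) = 3. P is now [[1, 2]].
Step i=2: Q has 2 at row 1, column 2; remove that cell from P, ejecting 2. So w(2) = 2. P is now [[1]].
Step i=1: Q has 1 at row 1, column 1; remove that cell from P, ejecting 1. So w(1) = 1. P is now [].

So w = 1 2 3 5 4.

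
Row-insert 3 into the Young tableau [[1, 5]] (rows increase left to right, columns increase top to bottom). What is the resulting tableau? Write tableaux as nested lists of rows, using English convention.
In row 1, 3 replaces 5 (the leftmost entry greater than 3); 5 is bumped to row 2. 5 starts a new row 2. The new tableau is [[1, 3], [5]].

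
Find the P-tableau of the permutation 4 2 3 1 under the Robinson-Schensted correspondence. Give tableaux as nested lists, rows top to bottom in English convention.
Insert 4: appended to row 1. P = [[4]].
Insert 2: 2 bumps 4 from row 1; 4 starts row 2. P = [[2], [4]].
Insert 3: appended to row 1. P = [[2, 3], [4]].
Insert 1: 1 bumps 2 from row 1; 2 bumps 4 from row 2; 4 starts row 3. P = [[1, 3], [2], [4]].

So P = [[1, 3], [2], [4]].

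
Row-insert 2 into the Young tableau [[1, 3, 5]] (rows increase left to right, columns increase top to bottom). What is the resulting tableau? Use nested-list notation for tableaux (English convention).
[[1, 2, 5], [3]]

In row 1, 2 replaces 3 (the leftmost entry greater than 2); 3 is bumped to row 2. 3 starts a new row 2. The new tableau is [[1, 2, 5], [3]].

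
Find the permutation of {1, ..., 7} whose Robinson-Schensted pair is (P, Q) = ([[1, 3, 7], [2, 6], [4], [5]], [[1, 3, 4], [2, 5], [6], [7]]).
Reverse the RSK construction: for i from n down to 1, find the cell of Q containing i, remove the entry at that cell from P, and reverse-bump it up through P; the value ejected from row 1 is w(i).

Step i=7: Q has 7 at row 4, column 1; remove 5 from row 4 of P and reverse-bump: 5 enters row 3 and ejects 4; 4 enters row 2 and ejects 2; 2 enters row 1 and ejects 1. So w(7) = 1. P is now [[2, 3, 7], [4, 6], [5]].
Step i=6: Q has 6 at row 3, column 1; remove 5 from row 3 of P and reverse-bump: 5 enters row 2 and ejects 4; 4 enters row 1 and ejects 3. So w(6) = 3. P is now [[2, 4, 7], [5, 6]].
Step i=5: Q has 5 at row 2, column 2; remove 6 from row 2 of P and reverse-bump: 6 enters row 1 and ejects 4. So w(5) = 4. P is now [[2, 6, 7], [5]].
Step i=4: Q has 4 at row 1, column 3; remove that cell from P, ejecting 7. So w(4) = 7. P is now [[2, 6], [5]].
Step i=3: Q has 3 at row 1, column 2; remove that cell from P, ejecting 6. So w(3) = 6. P is now [[2], [5]].
Step i=2: Q has 2 at row 2, column 1; remove 5 from row 2 of P and reverse-bump: 5 enters row 1 and ejects 2. So w(2) = 2. P is now [[5]].
Step i=1: Q has 1 at row 1, column 1; remove that cell from P, ejecting 5. So w(1) = 5. P is now [].

So w = 5 2 6 7 4 3 1.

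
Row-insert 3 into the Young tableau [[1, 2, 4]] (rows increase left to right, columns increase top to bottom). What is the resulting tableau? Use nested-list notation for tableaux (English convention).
In row 1, 3 replaces 4 (the leftmost entry greater than 3); 4 is bumped to row 2. 4 starts a new row 2. The new tableau is [[1, 2, 3], [4]].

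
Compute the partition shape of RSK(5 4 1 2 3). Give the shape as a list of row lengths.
[3, 1, 1]

Row-insert each entry into an empty tableau.

After inserting 5: P = [[5]].
After inserting 4: P = [[4], [5]].
After inserting 1: P = [[1], [4], [5]].
After inserting 2: P = [[1, 2], [4], [5]].
After inserting 3: P = [[1, 2, 3], [4], [5]].

The final insertion tableau P = [[1, 2, 3], [4], [5]] has shape [3, 1, 1].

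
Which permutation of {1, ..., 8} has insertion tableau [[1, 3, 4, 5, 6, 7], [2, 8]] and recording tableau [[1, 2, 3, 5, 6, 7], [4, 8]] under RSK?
2 3 4 1 5 6 8 7

Reverse the RSK construction: for i from n down to 1, find the cell of Q containing i, remove the entry at that cell from P, and reverse-bump it up through P; the value ejected from row 1 is w(i).

Step i=8: Q has 8 at row 2, column 2; remove 8 from row 2 of P and reverse-bump: 8 enters row 1 and ejects 7. So w(8) = 7. P is now [[1, 3, 4, 5, 6, 8], [2]].
Step i=7: Q has 7 at row 1, column 6; remove that cell from P, ejecting 8. So w(7) = 8. P is now [[1, 3, 4, 5, 6], [2]].
Step i=6: Q has 6 at row 1, column 5; remove that cell from P, ejecting 6. So w(6) = 6. P is now [[1, 3, 4, 5], [2]].
Step i=5: Q has 5 at row 1, column 4; remove that cell from P, ejecting 5. So w(5) = 5. P is now [[1, 3, 4], [2]].
Step i=4: Q has 4 at row 2, column 1; remove 2 from row 2 of P and reverse-bump: 2 enters row 1 and ejects 1. So w(4) = 1. P is now [[2, 3, 4]].
Step i=3: Q has 3 at row 1, column 3; remove that cell from P, ejecting 4. So w(3) = 4. P is now [[2, 3]].
Step i=2: Q has 2 at row 1, column 2; remove that cell from P, ejecting 3. So w(2) = 3. P is now [[2]].
Step i=1: Q has 1 at row 1, column 1; remove that cell from P, ejecting 2. So w(1) = 2. P is now [].

So w = 2 3 4 1 5 6 8 7.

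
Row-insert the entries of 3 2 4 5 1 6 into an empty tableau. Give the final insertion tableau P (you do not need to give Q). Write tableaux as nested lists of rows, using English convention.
Insert 3: appended to row 1. P = [[3]].
Insert 2: 2 bumps 3 from row 1; 3 starts row 2. P = [[2], [3]].
Insert 4: appended to row 1. P = [[2, 4], [3]].
Insert 5: appended to row 1. P = [[2, 4, 5], [3]].
Insert 1: 1 bumps 2 from row 1; 2 bumps 3 from row 2; 3 starts row 3. P = [[1, 4, 5], [2], [3]].
Insert 6: appended to row 1. P = [[1, 4, 5, 6], [2], [3]].

So P = [[1, 4, 5, 6], [2], [3]].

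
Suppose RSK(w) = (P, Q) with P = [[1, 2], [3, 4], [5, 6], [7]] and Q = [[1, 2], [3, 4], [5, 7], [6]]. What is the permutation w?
5 7 3 6 4 1 2

Reverse the RSK construction: for i from n down to 1, find the cell of Q containing i, remove the entry at that cell from P, and reverse-bump it up through P; the value ejected from row 1 is w(i).

Step i=7: Q has 7 at row 3, column 2; remove 6 from row 3 of P and reverse-bump: 6 enters row 2 and ejects 4; 4 enters row 1 and ejects 2. So w(7) = 2. P is now [[1, 4], [3, 6], [5], [7]].
Step i=6: Q has 6 at row 4, column 1; remove 7 from row 4 of P and reverse-bump: 7 enters row 3 and ejects 5; 5 enters row 2 and ejects 3; 3 enters row 1 and ejects 1. So w(6) = 1. P is now [[3, 4], [5, 6], [7]].
Step i=5: Q has 5 at row 3, column 1; remove 7 from row 3 of P and reverse-bump: 7 enters row 2 and ejects 6; 6 enters row 1 and ejects 4. So w(5) = 4. P is now [[3, 6], [5, 7]].
Step i=4: Q has 4 at row 2, column 2; remove 7 from row 2 of P and reverse-bump: 7 enters row 1 and ejects 6. So w(4) = 6. P is now [[3, 7], [5]].
Step i=3: Q has 3 at row 2, column 1; remove 5 from row 2 of P and reverse-bump: 5 enters row 1 and ejects 3. So w(3) = 3. P is now [[5, 7]].
Step i=2: Q has 2 at row 1, column 2; remove that cell from P, ejecting 7. So w(2) = 7. P is now [[5]].
Step i=1: Q has 1 at row 1, column 1; remove that cell from P, ejecting 5. So w(1) = 5. P is now [].

So w = 5 7 3 6 4 1 2.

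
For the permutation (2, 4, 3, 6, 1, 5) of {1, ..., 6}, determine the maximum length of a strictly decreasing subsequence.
3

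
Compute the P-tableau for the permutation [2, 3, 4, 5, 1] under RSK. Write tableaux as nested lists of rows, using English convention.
P = [[1, 3, 4, 5], [2]]

Insert 2: appended to row 1. P = [[2]].
Insert 3: appended to row 1. P = [[2, 3]].
Insert 4: appended to row 1. P = [[2, 3, 4]].
Insert 5: appended to row 1. P = [[2, 3, 4, 5]].
Insert 1: 1 bumps 2 from row 1; 2 starts row 2. P = [[1, 3, 4, 5], [2]].

So P = [[1, 3, 4, 5], [2]].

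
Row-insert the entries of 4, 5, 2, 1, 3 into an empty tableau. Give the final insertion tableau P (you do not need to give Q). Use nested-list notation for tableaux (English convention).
P = [[1, 3], [2, 5], [4]]

Insert 4: appended to row 1. P = [[4]].
Insert 5: appended to row 1. P = [[4, 5]].
Insert 2: 2 bumps 4 from row 1; 4 starts row 2. P = [[2, 5], [4]].
Insert 1: 1 bumps 2 from row 1; 2 bumps 4 from row 2; 4 starts row 3. P = [[1, 5], [2], [4]].
Insert 3: 3 bumps 5 from row 1; 5 appends to row 2. P = [[1, 3], [2, 5], [4]].

So P = [[1, 3], [2, 5], [4]].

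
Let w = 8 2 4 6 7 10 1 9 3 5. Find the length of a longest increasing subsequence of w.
5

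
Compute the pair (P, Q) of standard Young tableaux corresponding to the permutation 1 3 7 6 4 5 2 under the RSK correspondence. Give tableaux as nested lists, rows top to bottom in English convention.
Insert each entry of the permutation into P by Schensted row insertion, recording in Q the position of each new cell.

Insert 1: appended to row 1. P = [[1]].
Insert 3: appended to row 1. P = [[1, 3]].
Insert 7: appended to row 1. P = [[1, 3, 7]].
Insert 6: 6 bumps 7 from row 1; 7 starts row 2. P = [[1, 3, 6], [7]].
Insert 4: 4 bumps 6 from row 1; 6 bumps 7 from row 2; 7 starts row 3. P = [[1, 3, 4], [6], [7]].
Insert 5: appended to row 1. P = [[1, 3, 4, 5], [6], [7]].
Insert 2: 2 bumps 3 from row 1; 3 bumps 6 from row 2; 6 bumps 7 from row 3; 7 starts row 4. P = [[1, 2, 4, 5], [3], [6], [7]].

So P = [[1, 2, 4, 5], [3], [6], [7]], Q = [[1, 2, 3, 6], [4], [5], [7]].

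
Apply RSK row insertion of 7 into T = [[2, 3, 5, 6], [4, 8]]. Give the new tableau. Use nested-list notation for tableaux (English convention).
7 is larger than every entry of row 1, so it is appended to row 1. The new tableau is [[2, 3, 5, 6, 7], [4, 8]].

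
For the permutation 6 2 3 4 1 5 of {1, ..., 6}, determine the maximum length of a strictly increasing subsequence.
4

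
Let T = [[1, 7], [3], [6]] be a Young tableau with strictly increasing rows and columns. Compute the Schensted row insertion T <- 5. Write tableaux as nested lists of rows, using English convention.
[[1, 5], [3, 7], [6]]

In row 1, 5 replaces 7 (the leftmost entry greater than 5); 7 is bumped to row 2. 7 is appended to row 2. The new tableau is [[1, 5], [3, 7], [6]].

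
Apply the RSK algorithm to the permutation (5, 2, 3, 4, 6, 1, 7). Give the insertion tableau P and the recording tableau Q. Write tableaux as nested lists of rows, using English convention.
P = [[1, 3, 4, 6, 7], [2], [5]], Q = [[1, 3, 4, 5, 7], [2], [6]]

Insert each entry of the permutation into P by Schensted row insertion, recording in Q the position of each new cell.

Insert 5: appended to row 1. P = [[5]].
Insert 2: 2 bumps 5 from row 1; 5 starts row 2. P = [[2], [5]].
Insert 3: appended to row 1. P = [[2, 3], [5]].
Insert 4: appended to row 1. P = [[2, 3, 4], [5]].
Insert 6: appended to row 1. P = [[2, 3, 4, 6], [5]].
Insert 1: 1 bumps 2 from row 1; 2 bumps 5 from row 2; 5 starts row 3. P = [[1, 3, 4, 6], [2], [5]].
Insert 7: appended to row 1. P = [[1, 3, 4, 6, 7], [2], [5]].

So P = [[1, 3, 4, 6, 7], [2], [5]], Q = [[1, 3, 4, 5, 7], [2], [6]].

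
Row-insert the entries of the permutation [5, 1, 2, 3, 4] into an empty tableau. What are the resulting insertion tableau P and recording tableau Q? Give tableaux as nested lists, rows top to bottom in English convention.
P = [[1, 2, 3, 4], [5]], Q = [[1, 3, 4, 5], [2]]

Insert each entry of the permutation into P by Schensted row insertion, recording in Q the position of each new cell.

Insert 5: appended to row 1. P = [[5]].
Insert 1: 1 bumps 5 from row 1; 5 starts row 2. P = [[1], [5]].
Insert 2: appended to row 1. P = [[1, 2], [5]].
Insert 3: appended to row 1. P = [[1, 2, 3], [5]].
Insert 4: appended to row 1. P = [[1, 2, 3, 4], [5]].

So P = [[1, 2, 3, 4], [5]], Q = [[1, 3, 4, 5], [2]].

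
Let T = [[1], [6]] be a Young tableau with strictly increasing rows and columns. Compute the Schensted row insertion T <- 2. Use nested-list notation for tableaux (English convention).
[[1, 2], [6]]

2 is larger than every entry of row 1, so it is appended to row 1. The new tableau is [[1, 2], [6]].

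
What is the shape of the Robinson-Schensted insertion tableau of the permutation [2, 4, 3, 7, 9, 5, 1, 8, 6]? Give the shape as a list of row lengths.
Row-insert each entry into an empty tableau.

After inserting 2: P = [[2]].
After inserting 4: P = [[2, 4]].
After inserting 3: P = [[2, 3], [4]].
After inserting 7: P = [[2, 3, 7], [4]].
After inserting 9: P = [[2, 3, 7, 9], [4]].
After inserting 5: P = [[2, 3, 5, 9], [4, 7]].
After inserting 1: P = [[1, 3, 5, 9], [2, 7], [4]].
After inserting 8: P = [[1, 3, 5, 8], [2, 7, 9], [4]].
After inserting 6: P = [[1, 3, 5, 6], [2, 7, 8], [4, 9]].

The final insertion tableau P = [[1, 3, 5, 6], [2, 7, 8], [4, 9]] has shape [4, 3, 2].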